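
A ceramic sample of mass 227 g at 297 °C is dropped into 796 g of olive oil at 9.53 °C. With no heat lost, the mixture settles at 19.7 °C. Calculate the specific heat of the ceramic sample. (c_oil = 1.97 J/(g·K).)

c ≈ 0.253 J/(g·K)

m_s c (T_s − T_f) = m_oil c_oil (T_f − T_0):
227×c×(297 − 19.7) = 796×1.97×(19.7 − 9.53)
62947 c = 15948  ⇒  c ≈ 0.2534 J/(g·K)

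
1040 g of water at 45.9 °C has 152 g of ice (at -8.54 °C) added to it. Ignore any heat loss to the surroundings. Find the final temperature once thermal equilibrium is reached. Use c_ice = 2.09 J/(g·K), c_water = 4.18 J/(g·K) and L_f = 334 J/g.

T_f ≈ 29.3 °C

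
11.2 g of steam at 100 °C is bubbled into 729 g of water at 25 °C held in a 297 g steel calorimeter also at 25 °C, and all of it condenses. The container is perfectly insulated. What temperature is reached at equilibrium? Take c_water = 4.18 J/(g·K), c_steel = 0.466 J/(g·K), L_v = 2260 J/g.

Net heat exchanged in the isolated system is zero:
condense steam: −11.2·2260 = −25312; condensate cools 100→T: 11.2·4.18·(T − 100) = 46.82(T − 100); water warms: 729·4.18·(T − 25) = 3047.2(T − 25); steel cup: 297·0.466·(T − 25) = 138.4(T − 25)
3232.4 T = 25312 + 4681.6 + 79641 = 109634
T ≈ 33.92 °C (< 100 °C, so full condensation is consistent).

T_f ≈ 33.9 °C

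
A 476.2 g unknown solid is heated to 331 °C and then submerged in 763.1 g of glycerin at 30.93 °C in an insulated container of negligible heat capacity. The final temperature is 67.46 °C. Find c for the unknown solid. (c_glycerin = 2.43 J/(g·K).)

c ≈ 0.54 J/(g·K)

Heat lost by the unknown solid = heat gained by the glycerin:
476.2·c·(331 − 67.46) = 763.1·2.43·(67.46 − 30.93)
125498 c = 67739  ⇒  c ≈ 0.5398 J/(g·K)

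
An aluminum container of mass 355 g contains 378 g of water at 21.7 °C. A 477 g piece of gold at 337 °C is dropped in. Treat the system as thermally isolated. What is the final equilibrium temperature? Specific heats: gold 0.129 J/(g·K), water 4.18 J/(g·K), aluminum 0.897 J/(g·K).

T_f is the heat-capacity-weighted average of the initial temperatures:
T_f = (61.53·337 + 1580·21.7 + 318.44·21.7) / (61.53 + 1580 + 318.44)
    = 61934 / 1960 ≈ 31.60 °C

T_f ≈ 31.6 °C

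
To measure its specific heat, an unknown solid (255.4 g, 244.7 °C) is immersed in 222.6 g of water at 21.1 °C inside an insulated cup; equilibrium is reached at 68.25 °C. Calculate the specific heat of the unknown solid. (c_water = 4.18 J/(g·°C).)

Energy conservation, ΣQ = 0:
255.4·c·(68.25 − 244.7) + 222.6·4.18·(68.25 − 21.1) = 0
-45065 c = -43872
c = -43872/-45065 ≈ 0.9735 J/(g·°C)

c ≈ 0.974 J/(g·°C)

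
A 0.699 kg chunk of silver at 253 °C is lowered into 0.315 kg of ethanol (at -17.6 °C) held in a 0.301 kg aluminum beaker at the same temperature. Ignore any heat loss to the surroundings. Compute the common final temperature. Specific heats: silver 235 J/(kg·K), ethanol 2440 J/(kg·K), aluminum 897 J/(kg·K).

Net heat exchanged in the isolated system is zero:
0.699*235*(T − 253) + 0.315*2440*(T − (-17.6)) + 0.301*897*(T − (-17.6)) = 0
164.26(T − 253) + 768.6(T − (-17.6)) + 270(T − (-17.6)) = 0
(164.26 + 768.6 + 270) T = 164.26*253 + 768.6*(-17.6) + 270*(-17.6)
T ≈ 19.35 °C

T_f ≈ 19.4 °C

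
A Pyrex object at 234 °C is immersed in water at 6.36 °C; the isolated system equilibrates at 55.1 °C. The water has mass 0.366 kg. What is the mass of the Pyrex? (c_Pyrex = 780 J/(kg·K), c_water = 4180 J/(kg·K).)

Net heat exchanged in the isolated system is zero:
m·780·(55.1 − 234) + 0.366·4180·(55.1 − 6.36) = 0
-139542 m = -74566
m = -74566/-139542 ≈ 0.5344 kg

m ≈ 0.534 kg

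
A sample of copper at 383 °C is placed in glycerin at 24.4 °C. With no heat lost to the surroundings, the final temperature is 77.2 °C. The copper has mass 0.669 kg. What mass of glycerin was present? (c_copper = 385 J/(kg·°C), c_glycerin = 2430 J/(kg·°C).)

Heat lost by the copper = heat gained by the glycerin:
0.669×385×(383 − 77.2) = m×2430×(77.2 − 24.4)
128304 m = 78763  ⇒  m ≈ 0.6139 kg

m ≈ 0.614 kg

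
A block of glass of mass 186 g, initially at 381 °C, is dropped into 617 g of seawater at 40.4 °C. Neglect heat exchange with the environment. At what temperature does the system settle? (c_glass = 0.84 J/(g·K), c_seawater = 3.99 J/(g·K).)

T_f ≈ 60.7 °C

Setting the total heat transfer to zero:
186×0.84×(T − 381) + 617×3.99×(T − 40.4) = 0
156.24(T − 381) + 2461.8(T − 40.4) = 0
(156.24 + 2461.8) T = 156.24×381 + 2461.8×40.4
T = 158985 / 2618.1 = 60.7 °C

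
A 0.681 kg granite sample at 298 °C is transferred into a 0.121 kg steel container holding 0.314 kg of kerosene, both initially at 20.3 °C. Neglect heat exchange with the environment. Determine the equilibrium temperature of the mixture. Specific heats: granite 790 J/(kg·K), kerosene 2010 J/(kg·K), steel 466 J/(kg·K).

T_f ≈ 142.2 °C

Energy conservation, ΣQ = 0:
0.681·790·(T − 298) + 0.314·2010·(T − 20.3) + 0.121·466·(T − 20.3) = 0
537.99(T − 298) + 631.14(T − 20.3) + 56.39(T − 20.3) = 0
1225.5 T = 174278
T = 174278 / 1225.5 = 142 °C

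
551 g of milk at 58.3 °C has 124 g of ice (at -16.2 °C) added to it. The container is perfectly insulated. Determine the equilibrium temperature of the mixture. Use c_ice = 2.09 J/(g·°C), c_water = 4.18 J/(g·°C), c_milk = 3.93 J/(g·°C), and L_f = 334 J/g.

T_f ≈ 30.0 °C

Conservation of energy gives ΣQ = 0:
warm ice to 0 °C: 124·2.09·(0 − (-16.2)) = 4198.4; fusion: m_ice L_f = 124·334 = 41416; warm the meltwater: 518.32 T; milk cools: 551·3.93·(T − 58.3) = 2165.4(T − 58.3)
2683.8 T = 126245 − 45614 = 80630
T ≈ 30.04 °C. Since T > 0 °C, the all-ice-melts assumption holds.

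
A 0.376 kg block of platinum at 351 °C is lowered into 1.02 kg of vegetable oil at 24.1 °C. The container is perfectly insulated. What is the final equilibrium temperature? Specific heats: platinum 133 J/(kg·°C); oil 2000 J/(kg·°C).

T_f is the heat-capacity-weighted average of the initial temperatures:
T_f = (50.01×351 + 2040×24.1) / (50.01 + 2040)
    = 66717 / 2090 ≈ 31.92 °C

T_f ≈ 31.9 °C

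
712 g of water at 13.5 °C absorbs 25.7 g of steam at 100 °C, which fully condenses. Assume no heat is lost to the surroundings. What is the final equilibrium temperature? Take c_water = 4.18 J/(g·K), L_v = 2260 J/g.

T_f ≈ 35.3 °C

Energy balance with sensible and latent terms:
steam→water at 100 °C releases m L_v = 25.7×2260 = 58082; condensed water 100 °C→T: 107.43(T − 100); water warms: 712×4.18×(T − 13.5) = 2976.2(T − 13.5)
3083.6 T = 58082 + 10743 + 40178 = 109003
T ≈ 35.35 °C — below 100 °C, confirming all the steam condensed.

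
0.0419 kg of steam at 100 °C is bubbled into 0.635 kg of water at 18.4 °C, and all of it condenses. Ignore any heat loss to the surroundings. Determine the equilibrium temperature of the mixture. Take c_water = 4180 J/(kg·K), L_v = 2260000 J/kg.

Taking heat into each body as positive, Σ m c ΔT = 0:
steam→water at 100 °C releases m L_v = 0.0419·2260000 = 94694
  condensed water 100 °C→T: 175.14(T − 100)
  water warms: 0.635·4180·(T − 18.4) = 2654.3(T − 18.4)
2829.4 T = 94694 + 17514 + 48839 = 161047
T ≈ 56.92 °C (< 100 °C, so full condensation is consistent).

T_f ≈ 56.9 °C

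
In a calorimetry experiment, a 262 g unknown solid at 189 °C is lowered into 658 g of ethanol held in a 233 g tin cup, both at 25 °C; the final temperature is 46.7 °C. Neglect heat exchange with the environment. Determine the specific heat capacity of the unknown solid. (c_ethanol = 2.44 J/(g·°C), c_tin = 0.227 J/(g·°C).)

Energy conservation, ΣQ = 0:
262·c·(46.7 − 189) + 658·2.44·(46.7 − 25) + 233·0.227·(46.7 − 25) = 0
-37283 c = -35988
c = -35988/-37283 ≈ 0.9653 J/(g·°C)

c ≈ 0.965 J/(g·°C)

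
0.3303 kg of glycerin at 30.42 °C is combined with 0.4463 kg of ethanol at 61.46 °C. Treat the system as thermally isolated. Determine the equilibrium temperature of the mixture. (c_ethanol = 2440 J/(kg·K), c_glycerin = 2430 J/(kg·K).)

T_f ≈ 48.3 °C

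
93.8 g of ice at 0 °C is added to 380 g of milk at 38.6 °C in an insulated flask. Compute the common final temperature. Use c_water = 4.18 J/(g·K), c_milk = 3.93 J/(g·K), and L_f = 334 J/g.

Heat gained plus heat lost sum to zero:
fusion: m_ice L_f = 93.8×334 = 31329
  warm the meltwater: 392.08 T
  milk: 1493.4(T − 38.6)
1885.5 T = 57645 − 31329 = 26316
T ≈ 13.96 °C. Since T > 0 °C, the all-ice-melts assumption holds.

T_f ≈ 14.0 °C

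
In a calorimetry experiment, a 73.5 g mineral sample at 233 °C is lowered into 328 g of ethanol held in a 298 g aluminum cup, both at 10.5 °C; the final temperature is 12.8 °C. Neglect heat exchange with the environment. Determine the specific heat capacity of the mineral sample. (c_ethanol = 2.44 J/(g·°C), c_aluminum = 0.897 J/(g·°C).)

c ≈ 0.152 J/(g·°C)

Heat gained plus heat lost sum to zero:
73.5×c×(12.8 − 233) + 328×2.44×(12.8 − 10.5) + 298×0.897×(12.8 − 10.5) = 0
-16185 c = -2455.5
c = -2455.5/-16185 ≈ 0.1517 J/(g·°C)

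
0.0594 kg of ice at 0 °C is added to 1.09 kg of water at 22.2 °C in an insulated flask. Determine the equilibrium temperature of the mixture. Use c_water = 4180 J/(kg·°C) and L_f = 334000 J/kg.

T_f ≈ 16.9 °C

Energy conservation, ΣQ = 0:
fusion: m_ice L_f = 0.0594·334000 = 19840; meltwater 0→T: 0.0594·4180·T = 248.29 T; water cools: 1.09·4180·(T − 22.2) = 4556.2(T − 22.2)
4804.5 T = 101148 − 19840 = 81308
T ≈ 16.92 °C (positive, so assuming full melt was valid).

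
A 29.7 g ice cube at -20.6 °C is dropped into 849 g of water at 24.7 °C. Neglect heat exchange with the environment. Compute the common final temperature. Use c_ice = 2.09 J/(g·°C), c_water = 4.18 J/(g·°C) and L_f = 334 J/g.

Sum of m c ΔT and latent-heat terms is zero:
warm ice to 0 °C: 29.7·2.09·(0 − (-20.6)) = 1278.7
  latent heat to melt: 29.7·334 = 9919.8
  meltwater 0→T: 29.7·4.18·T = 124.15 T
  water: 3548.8(T − 24.7)
3673 T = 87656 − 11199 = 76457
T ≈ 20.82 °C — above 0 °C, consistent with complete melting.

T_f ≈ 20.8 °C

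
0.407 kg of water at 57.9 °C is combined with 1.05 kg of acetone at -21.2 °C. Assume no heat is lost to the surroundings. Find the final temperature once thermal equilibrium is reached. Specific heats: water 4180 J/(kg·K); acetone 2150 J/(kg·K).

T_f ≈ 12.8 °C

T_f is the heat-capacity-weighted average of the initial temperatures:
T_f = (1701.3*57.9 + 2257.5*(-21.2)) / (1701.3 + 2257.5)
    = 50644 / 3958.8 ≈ 12.79 °C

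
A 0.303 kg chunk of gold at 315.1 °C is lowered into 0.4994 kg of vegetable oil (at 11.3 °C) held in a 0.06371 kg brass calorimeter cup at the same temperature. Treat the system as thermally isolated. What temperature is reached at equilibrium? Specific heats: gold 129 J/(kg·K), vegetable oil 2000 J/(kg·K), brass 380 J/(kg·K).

T_f ≈ 22.5 °C

Let T be the final temperature. ΣQ_i = 0:
0.303·129·(T − 315.1) + 0.4994·2000·(T − 11.3) + 0.06371·380·(T − 11.3) = 0
39.09(T − 315.1) + 998.8(T − 11.3) + 24.21(T − 11.3) = 0
(39.09 + 998.8 + 24.21) T = 39.09·315.1 + 998.8·11.3 + 24.21·11.3
T ≈ 22.48 °C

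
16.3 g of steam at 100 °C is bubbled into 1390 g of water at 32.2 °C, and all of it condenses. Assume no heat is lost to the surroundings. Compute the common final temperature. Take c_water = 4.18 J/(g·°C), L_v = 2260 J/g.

Net heat exchanged in the isolated system is zero:
condense steam: −16.3×2260 = −36838; condensed water 100 °C→T: 68.13(T − 100); water warms: 1390×4.18×(T − 32.2) = 5810.2(T − 32.2)
5878.3 T = 36838 + 6813.4 + 187088 = 230740
T ≈ 39.25 °C — below 100 °C, confirming all the steam condensed.

T_f ≈ 39.3 °C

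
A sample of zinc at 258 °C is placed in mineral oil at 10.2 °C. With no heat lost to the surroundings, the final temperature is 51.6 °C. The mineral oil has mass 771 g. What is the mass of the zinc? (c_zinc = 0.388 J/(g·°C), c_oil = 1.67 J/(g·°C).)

Energy conservation, ΣQ = 0:
m·0.388·(51.6 − 258) + 771·1.67·(51.6 − 10.2) = 0
-80.08 m = -53305
m = -53305/-80.08 ≈ 665.6 g

m ≈ 666 g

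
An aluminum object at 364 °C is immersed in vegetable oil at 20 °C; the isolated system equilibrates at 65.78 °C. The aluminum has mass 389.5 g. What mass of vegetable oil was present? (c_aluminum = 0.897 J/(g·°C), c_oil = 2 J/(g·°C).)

Heat lost by the aluminum = heat gained by the oil:
389.5×0.897×(364 − 65.78) = m×2×(65.78 − 20)
91.56 m = 104193  ⇒  m ≈ 1138 g

m ≈ 1140 g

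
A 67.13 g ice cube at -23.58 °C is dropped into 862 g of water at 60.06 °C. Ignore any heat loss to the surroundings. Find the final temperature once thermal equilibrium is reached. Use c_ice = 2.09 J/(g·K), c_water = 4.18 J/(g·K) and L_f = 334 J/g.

T_f ≈ 49.1 °C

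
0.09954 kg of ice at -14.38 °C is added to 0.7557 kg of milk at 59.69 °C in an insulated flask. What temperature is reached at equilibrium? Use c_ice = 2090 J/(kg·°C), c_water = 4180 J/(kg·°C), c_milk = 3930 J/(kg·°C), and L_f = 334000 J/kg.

Let T be the final temperature. ΣQ_i = 0:
ice -14.38→0 °C: 0.09954×2090×14.38 = 2991.6
  latent heat to melt: 0.09954×334000 = 33246
  meltwater 0→T: 0.09954×4180×T = 416.08 T
  milk cools: 0.7557×3930×(T − 59.69) = 2969.9(T − 59.69)
3386 T = 177273 − 36238 = 141035
T ≈ 41.65 °C. Since T > 0 °C, the all-ice-melts assumption holds.

T_f ≈ 41.7 °C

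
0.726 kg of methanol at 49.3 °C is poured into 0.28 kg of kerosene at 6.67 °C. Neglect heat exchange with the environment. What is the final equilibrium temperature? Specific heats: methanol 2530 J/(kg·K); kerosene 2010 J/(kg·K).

T_f ≈ 39.3 °C

Taking heat into each body as positive, Σ m c ΔT = 0:
0.726*2530*(T − 49.3) + 0.28*2010*(T − 6.67) = 0
1836.8(T − 49.3) + 562.8(T − 6.67) = 0
(1836.8 + 562.8) T = 1836.8*49.3 + 562.8*6.67
T = 94307/2399.6 ≈ 39.30 °C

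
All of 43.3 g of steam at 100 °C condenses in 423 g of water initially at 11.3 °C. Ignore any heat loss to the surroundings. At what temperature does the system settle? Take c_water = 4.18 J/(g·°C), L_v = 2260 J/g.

T_f ≈ 69.7 °C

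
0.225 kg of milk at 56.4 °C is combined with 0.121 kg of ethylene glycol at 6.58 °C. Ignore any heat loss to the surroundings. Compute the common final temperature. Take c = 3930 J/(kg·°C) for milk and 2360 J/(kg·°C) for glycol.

T_f ≈ 44.2 °C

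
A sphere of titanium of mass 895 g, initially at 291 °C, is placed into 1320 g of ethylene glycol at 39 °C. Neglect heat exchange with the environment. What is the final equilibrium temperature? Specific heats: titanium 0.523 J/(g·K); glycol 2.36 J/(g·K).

With ΣQ=0 the equilibrium temperature is the m·c-weighted mean:
T_f = (468.09×291 + 3115.2×39) / (468.09 + 3115.2)
    = 257706 / 3583.3 ≈ 71.92 °C

T_f ≈ 71.9 °C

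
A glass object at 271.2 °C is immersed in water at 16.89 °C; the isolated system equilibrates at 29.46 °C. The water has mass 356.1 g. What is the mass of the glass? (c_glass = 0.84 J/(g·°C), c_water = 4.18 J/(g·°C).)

Heat lost by the glass = heat gained by the water:
m·0.84·(271.2 − 29.46) = 356.1·4.18·(29.46 − 16.89)
203.06 m = 18710  ⇒  m ≈ 92.14 g

m ≈ 92.1 g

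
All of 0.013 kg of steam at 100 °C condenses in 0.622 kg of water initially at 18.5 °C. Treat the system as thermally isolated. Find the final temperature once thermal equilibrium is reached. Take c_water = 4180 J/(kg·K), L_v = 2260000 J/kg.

Conservation of energy gives ΣQ = 0:
condense steam: −0.013·2260000 = −29380
  condensed water 100 °C→T: 54.34(T − 100)
  water warms: 0.622·4180·(T − 18.5) = 2600(T − 18.5)
2654.3 T = 29380 + 5434 + 48099 = 82913
T ≈ 31.24 °C, under the boiling point, so the assumption holds.

T_f ≈ 31.2 °C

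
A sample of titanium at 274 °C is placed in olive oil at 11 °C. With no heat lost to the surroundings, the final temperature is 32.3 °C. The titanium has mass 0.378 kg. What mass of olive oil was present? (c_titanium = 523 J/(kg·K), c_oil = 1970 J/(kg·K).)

Energy conservation, ΣQ = 0:
0.378·523·(32.3 − 274) + m·1970·(32.3 − 11) = 0
41961 m = 47783
m = 47783/41961 ≈ 1.139 kg

m ≈ 1.14 kg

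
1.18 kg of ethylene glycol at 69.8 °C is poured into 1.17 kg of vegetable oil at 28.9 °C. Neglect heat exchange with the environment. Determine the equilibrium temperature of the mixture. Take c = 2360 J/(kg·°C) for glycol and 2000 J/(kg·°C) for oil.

T_f ≈ 51.1 °C

Heat lost by the glycol equals heat gained by the oil:
1.18×2360×(69.8 − T) = 1.17×2000×(T − 28.9)
2784.8(69.8 − T) = 2340(T − 28.9)
5124.8 T = 262005  ⇒  T ≈ 51.12 °C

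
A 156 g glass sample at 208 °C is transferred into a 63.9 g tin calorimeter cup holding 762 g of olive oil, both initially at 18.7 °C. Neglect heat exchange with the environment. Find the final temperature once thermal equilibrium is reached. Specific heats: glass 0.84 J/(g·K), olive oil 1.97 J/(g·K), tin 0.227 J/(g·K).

Energy conservation, ΣQ = 0:
156·0.84·(T − 208) + 762·1.97·(T − 18.7) + 63.9·0.227·(T − 18.7) = 0
(131.04 + 1501.1 + 14.51) T = 131.04·208 + 1501.1·18.7 + 14.51·18.7
T = 55599/1646.7 ≈ 33.76 °C

T_f ≈ 33.8 °C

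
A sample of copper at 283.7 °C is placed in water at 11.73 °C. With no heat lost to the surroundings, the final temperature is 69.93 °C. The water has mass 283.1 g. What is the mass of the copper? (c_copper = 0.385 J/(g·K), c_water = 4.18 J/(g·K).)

m ≈ 837 g

|Q_copper| = |Q_water|:
m·0.385·(283.7 − 69.93) = 283.1·4.18·(69.93 − 11.73)
82.3 m = 68871  ⇒  m ≈ 836.8 g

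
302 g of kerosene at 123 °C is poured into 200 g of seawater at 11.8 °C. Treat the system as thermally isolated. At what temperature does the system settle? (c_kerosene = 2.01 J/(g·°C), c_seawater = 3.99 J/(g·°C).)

T_f ≈ 59.8 °C

Setting the total heat transfer to zero:
302×2.01×(T − 123) + 200×3.99×(T − 11.8) = 0
1405 T = 84080
T ≈ 59.84 °C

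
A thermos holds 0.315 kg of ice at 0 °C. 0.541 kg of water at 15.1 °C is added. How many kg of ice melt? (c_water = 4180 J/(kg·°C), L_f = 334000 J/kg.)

Cooling the water to 0 °C releases 0.541·4180·15.1 = 34147 J.
Fully melting the ice requires m_ice L_f = 0.315·334000 = 105210 J.
Since 34147 < 105210 J, not all the ice melts; equilibrium is at 0 °C.
m_melt = 34147 / L_f = 0.1022 kg.

m_melted ≈ 0.102 kg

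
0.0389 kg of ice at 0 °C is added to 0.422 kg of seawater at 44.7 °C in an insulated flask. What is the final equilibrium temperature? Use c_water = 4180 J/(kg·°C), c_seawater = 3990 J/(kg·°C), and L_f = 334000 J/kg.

T_f ≈ 33.7 °C

Conservation of energy gives ΣQ = 0:
melt ice: 0.0389×334000 = 12993
  warm the meltwater: 162.6 T
  seawater: 1683.8(T − 44.7)
1846.4 T = 75265 − 12993 = 62272
T ≈ 33.73 °C — above 0 °C, consistent with complete melting.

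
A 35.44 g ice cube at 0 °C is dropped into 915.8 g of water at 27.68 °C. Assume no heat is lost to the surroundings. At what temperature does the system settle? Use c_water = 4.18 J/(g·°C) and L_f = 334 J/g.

Net heat exchanged in the isolated system is zero:
latent heat to melt: 35.44·334 = 11837
  meltwater 0→T: 35.44·4.18·T = 148.14 T
  water: 3828(T − 27.68)
3976.2 T = 105960 − 11837 = 94123
T ≈ 23.67 °C (positive, so assuming full melt was valid).

T_f ≈ 23.7 °C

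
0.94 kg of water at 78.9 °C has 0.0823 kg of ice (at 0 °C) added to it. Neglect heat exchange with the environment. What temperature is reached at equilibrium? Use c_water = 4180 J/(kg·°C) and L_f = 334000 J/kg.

Energy conservation, ΣQ = 0:
melt ice: 0.0823×334000 = 27488; meltwater 0→T: 0.0823×4180×T = 344.01 T; water: 3929.2(T − 78.9)
4273.2 T = 310014 − 27488 = 282526
T ≈ 66.12 °C (positive, so assuming full melt was valid).

T_f ≈ 66.1 °C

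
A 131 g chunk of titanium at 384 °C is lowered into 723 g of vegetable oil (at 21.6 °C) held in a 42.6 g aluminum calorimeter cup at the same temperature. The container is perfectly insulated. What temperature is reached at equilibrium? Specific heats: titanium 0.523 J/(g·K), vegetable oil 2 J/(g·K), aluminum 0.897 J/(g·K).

Taking heat into each body as positive, Σ m c ΔT = 0:
131×0.523×(T − 384) + 723×2×(T − 21.6) + 42.6×0.897×(T − 21.6) = 0
(68.51 + 1446 + 38.21) T = 68.51×384 + 1446×21.6 + 38.21×21.6
T = 58368/1552.7 ≈ 37.59 °C

T_f ≈ 37.6 °C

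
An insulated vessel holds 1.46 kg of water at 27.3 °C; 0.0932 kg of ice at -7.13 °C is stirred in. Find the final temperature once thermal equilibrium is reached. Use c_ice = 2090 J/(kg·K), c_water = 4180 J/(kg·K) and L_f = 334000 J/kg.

Energy conservation, ΣQ = 0:
warm ice to 0 °C: 0.0932·2090·(0 − (-7.13)) = 1388.8
  fusion: m_ice L_f = 0.0932·334000 = 31129
  warm the meltwater: 389.58 T
  water cools: 1.46·4180·(T − 27.3) = 6102.8(T − 27.3)
6492.4 T = 166606 − 32518 = 134089
T ≈ 20.65 °C. Since T > 0 °C, the all-ice-melts assumption holds.

T_f ≈ 20.7 °C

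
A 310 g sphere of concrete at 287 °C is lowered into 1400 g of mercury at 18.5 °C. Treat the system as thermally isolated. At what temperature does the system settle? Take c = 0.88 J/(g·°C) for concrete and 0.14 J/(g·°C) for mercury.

Conservation of energy gives ΣQ = 0:
310*0.88*(T − 287) + 1400*0.14*(T − 18.5) = 0
272.8(T − 287) + 196(T − 18.5) = 0
(272.8 + 196) T = 272.8*287 + 196*18.5
T = 81920 / 468.8 = 175 °C

T_f ≈ 174.7 °C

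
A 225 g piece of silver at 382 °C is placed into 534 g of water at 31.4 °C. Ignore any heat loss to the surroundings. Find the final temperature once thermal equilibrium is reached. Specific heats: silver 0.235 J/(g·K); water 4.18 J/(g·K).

T_f ≈ 39.5 °C

T_f = Σ m_i c_i T_i / Σ m_i c_i:
T_f = (52.88×382 + 2232.1×31.4) / (52.88 + 2232.1)
    = 90287 / 2285 ≈ 39.51 °C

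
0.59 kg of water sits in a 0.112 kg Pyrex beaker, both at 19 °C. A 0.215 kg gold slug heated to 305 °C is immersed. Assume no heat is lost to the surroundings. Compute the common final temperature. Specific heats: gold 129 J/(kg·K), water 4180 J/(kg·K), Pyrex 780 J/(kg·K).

T_f ≈ 22.1 °C

Setting the total heat transfer to zero:
0.215*129*(T − 305) + 0.59*4180*(T − 19) + 0.112*780*(T − 19) = 0
27.73(T − 305) + 2466.2(T − 19) + 87.36(T − 19) = 0
(27.73 + 2466.2 + 87.36) T = 27.73*305 + 2466.2*19 + 87.36*19
T ≈ 22.07 °C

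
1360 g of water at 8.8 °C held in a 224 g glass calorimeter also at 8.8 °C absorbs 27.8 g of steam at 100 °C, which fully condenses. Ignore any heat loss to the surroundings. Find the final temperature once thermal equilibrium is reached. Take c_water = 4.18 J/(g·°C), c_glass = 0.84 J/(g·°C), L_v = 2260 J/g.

Conservation of energy gives ΣQ = 0:
condense steam: −27.8·2260 = −62828; condensate cools 100→T: 27.8·4.18·(T − 100) = 116.2(T − 100); original water: 5684.8(T − 8.8); cup: 188.16(T − 8.8)
5989.2 T = 62828 + 11620 + 51682 = 126130
T ≈ 21.06 °C, under the boiling point, so the assumption holds.

T_f ≈ 21.1 °C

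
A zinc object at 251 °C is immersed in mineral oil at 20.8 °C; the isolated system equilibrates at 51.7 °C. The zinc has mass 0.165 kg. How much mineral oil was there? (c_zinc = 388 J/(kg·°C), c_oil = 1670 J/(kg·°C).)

m ≈ 0.247 kg

|Q_zinc| = |Q_oil|:
0.165·388·(251 − 51.7) = m·1670·(51.7 − 20.8)
51603 m = 12759  ⇒  m ≈ 0.2473 kg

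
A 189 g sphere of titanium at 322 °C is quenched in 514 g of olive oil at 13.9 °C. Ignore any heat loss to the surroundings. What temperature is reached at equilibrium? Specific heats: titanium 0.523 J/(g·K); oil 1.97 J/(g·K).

T_f ≈ 41.3 °C

Energy conservation, ΣQ = 0:
189×0.523×(T − 322) + 514×1.97×(T − 13.9) = 0
98.85(T − 322) + 1012.6(T − 13.9) = 0
(98.85 + 1012.6) T = 98.85×322 + 1012.6×13.9
T ≈ 41.30 °C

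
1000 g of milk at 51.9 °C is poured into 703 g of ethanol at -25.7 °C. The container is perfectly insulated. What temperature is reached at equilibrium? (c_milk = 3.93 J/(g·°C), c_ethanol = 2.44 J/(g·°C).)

T_f ≈ 28.3 °C

|Q_milk| = |Q_ethanol|:
1000×3.93×(51.9 − T) = 703×2.44×(T − (-25.7))
3930(51.9 − T) = 1715.3(T − (-25.7))
5645.3 T = 159883  ⇒  T ≈ 28.32 °C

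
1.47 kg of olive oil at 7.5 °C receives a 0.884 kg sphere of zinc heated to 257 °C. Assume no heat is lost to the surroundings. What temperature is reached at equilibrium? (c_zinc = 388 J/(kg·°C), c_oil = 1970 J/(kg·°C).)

With ΣQ=0 the equilibrium temperature is the m·c-weighted mean:
T_f = (342.99·257 + 2895.9·7.5) / (342.99 + 2895.9)
    = 109868 / 3238.9 ≈ 33.92 °C

T_f ≈ 33.9 °C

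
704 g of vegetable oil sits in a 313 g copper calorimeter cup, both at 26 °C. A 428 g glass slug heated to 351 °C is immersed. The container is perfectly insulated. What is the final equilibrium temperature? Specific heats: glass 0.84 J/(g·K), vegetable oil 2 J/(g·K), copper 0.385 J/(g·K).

T_f is the heat-capacity-weighted average of the initial temperatures:
T_f = (359.52*351 + 1408*26 + 120.51*26) / (359.52 + 1408 + 120.51)
    = 165933 / 1888 ≈ 87.89 °C

T_f ≈ 87.9 °C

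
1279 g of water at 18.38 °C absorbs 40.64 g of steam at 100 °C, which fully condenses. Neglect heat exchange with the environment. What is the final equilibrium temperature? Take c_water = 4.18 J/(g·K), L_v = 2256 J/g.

T_f ≈ 37.5 °C

Net heat exchanged in the isolated system is zero:
latent heat released on condensation: 40.64·2256 = 91684
  condensed water 100 °C→T: 169.88(T − 100)
  original water: 5346.2(T − 18.38)
5516.1 T = 91684 + 16988 + 98264 = 206935
T ≈ 37.51 °C (< 100 °C, so full condensation is consistent).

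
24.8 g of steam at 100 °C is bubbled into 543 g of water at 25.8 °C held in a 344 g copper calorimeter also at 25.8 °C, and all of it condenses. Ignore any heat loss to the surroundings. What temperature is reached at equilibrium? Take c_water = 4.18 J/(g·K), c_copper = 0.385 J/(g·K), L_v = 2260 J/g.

T_f ≈ 51.2 °C

Taking heat into each body as positive, Σ m c ΔT = 0:
condense steam: −24.8·2260 = −56048
  condensed water 100 °C→T: 103.66(T − 100)
  water warms: 543·4.18·(T − 25.8) = 2269.7(T − 25.8)
  cup: 132.44(T − 25.8)
2505.8 T = 56048 + 10366 + 61976 = 128391
T ≈ 51.24 °C, under the boiling point, so the assumption holds.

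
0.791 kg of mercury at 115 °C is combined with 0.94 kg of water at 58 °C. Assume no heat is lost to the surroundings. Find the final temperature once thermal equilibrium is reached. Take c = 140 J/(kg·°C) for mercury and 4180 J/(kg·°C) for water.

Energy conservation, ΣQ = 0:
0.791×140×(T − 115) + 0.94×4180×(T − 58) = 0
(110.74 + 3929.2) T = 110.74×115 + 3929.2×58
T = 240629/4039.9 ≈ 59.56 °C

T_f ≈ 59.6 °C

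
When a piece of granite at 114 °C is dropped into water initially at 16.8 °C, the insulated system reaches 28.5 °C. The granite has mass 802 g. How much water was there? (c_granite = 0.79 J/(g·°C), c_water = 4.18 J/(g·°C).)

m ≈ 1110 g

Conservation of energy gives ΣQ = 0:
802×0.79×(28.5 − 114) + m×4.18×(28.5 − 16.8) = 0
48.91 m = 54171
m = 54171/48.91 ≈ 1108 g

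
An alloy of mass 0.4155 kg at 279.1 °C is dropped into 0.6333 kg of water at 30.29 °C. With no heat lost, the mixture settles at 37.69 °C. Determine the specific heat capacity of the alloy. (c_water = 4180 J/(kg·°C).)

c ≈ 195 J/(kg·°C)

m_s c (T_s − T_f) = m_water c_water (T_f − T_0):
0.4155·c·(279.1 − 37.69) = 0.6333·4180·(37.69 − 30.29)
100.31 c = 19589  ⇒  c ≈ 195.3 J/(kg·°C)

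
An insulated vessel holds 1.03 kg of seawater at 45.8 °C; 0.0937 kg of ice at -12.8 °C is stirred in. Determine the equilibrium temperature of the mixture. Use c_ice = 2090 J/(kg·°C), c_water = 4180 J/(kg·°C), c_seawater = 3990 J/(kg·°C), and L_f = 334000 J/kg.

T_f ≈ 34.3 °C

Sum of m c ΔT and latent-heat terms is zero:
warm ice to 0 °C: 0.0937×2090×(0 − (-12.8)) = 2506.7
  melt ice: 0.0937×334000 = 31296
  warm the meltwater: 391.67 T
  seawater: 4109.7(T − 45.8)
4501.4 T = 188224 − 33802 = 154422
T ≈ 34.31 °C. Since T > 0 °C, the all-ice-melts assumption holds.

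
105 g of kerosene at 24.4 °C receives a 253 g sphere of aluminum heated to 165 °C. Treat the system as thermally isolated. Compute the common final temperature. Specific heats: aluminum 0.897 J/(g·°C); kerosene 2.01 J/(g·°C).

|Q_aluminum| = |Q_kerosene|:
253*0.897*(165 − T) = 105*2.01*(T − 24.4)
226.94(165 − T) = 211.05(T − 24.4)
437.99 T = 42595  ⇒  T ≈ 97.25 °C

T_f ≈ 97.3 °C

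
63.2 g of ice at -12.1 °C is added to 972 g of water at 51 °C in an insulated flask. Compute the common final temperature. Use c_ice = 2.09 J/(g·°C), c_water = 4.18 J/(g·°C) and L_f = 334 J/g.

T_f ≈ 42.6 °C

Net heat exchanged in the isolated system is zero:
ice -12.1→0 °C: 63.2×2.09×12.1 = 1598.3; latent heat to melt: 63.2×334 = 21109; warm the meltwater: 264.18 T; water: 4063(T − 51)
4327.1 T = 207211 − 22707 = 184504
T ≈ 42.64 °C. Since T > 0 °C, the all-ice-melts assumption holds.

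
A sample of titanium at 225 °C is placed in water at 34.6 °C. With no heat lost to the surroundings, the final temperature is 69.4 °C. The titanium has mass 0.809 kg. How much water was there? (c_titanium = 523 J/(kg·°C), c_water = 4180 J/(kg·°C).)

m ≈ 0.453 kg

Heat lost by the titanium = heat gained by the water:
0.809×523×(225 − 69.4) = m×4180×(69.4 − 34.6)
145464 m = 65835  ⇒  m ≈ 0.4526 kg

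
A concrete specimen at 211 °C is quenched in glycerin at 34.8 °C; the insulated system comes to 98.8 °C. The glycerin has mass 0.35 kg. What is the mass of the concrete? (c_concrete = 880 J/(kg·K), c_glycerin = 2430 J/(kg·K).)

|Q_concrete| = |Q_glycerin|:
m×880×(211 − 98.8) = 0.35×2430×(98.8 − 34.8)
98736 m = 54432  ⇒  m ≈ 0.5513 kg

m ≈ 0.551 kg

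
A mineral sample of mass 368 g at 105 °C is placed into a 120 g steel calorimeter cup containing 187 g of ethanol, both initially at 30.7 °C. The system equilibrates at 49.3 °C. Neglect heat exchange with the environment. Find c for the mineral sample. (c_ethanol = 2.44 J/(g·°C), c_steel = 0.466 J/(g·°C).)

c ≈ 0.465 J/(g·°C)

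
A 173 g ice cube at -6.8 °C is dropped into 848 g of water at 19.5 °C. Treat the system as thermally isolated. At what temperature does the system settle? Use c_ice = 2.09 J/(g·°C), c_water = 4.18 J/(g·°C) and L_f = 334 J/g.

T_f ≈ 2.1 °C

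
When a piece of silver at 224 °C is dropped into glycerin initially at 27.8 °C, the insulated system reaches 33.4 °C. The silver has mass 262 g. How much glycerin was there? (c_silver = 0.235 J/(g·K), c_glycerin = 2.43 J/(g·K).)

m ≈ 862 g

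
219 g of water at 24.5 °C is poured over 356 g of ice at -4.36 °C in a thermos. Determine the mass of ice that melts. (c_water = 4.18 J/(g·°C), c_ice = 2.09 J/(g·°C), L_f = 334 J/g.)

m_melted ≈ 57.4 g

Heat available from the water dropping to 0 °C: 219·4.18·24.5 = 22428 J.
Of that, 356·2.09·4.36 = 3244 J goes to bring the ice to 0 °C, leaving 19184 J.
Melting all 356 g of ice would need 356·334 = 118904 J.
That's not enough to melt it all — equilibrium is at 0 °C with ice remaining.
Mass melted = 19184/334 ≈ 57.44 g.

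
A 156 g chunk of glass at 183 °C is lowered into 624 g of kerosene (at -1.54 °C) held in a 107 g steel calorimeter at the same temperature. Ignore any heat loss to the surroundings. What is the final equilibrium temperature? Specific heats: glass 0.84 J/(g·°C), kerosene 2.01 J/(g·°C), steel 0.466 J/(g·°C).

T_f ≈ 15.3 °C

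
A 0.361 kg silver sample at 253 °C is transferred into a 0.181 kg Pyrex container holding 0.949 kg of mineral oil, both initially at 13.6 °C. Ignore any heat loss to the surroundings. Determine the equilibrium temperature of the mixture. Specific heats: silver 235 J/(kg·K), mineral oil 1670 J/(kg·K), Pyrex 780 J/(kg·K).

T_f ≈ 24.8 °C

T_f = Σ m_i c_i T_i / Σ m_i c_i:
T_f = (84.83*253 + 1584.8*13.6 + 141.18*13.6) / (84.83 + 1584.8 + 141.18)
    = 44937 / 1810.8 ≈ 24.82 °C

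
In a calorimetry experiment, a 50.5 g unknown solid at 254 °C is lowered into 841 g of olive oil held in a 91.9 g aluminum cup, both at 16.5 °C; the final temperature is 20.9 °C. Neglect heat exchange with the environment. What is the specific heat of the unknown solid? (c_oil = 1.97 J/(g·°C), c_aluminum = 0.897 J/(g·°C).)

c ≈ 0.65 J/(g·°C)

Taking heat into each body as positive, Σ m c ΔT = 0:
50.5·c·(20.9 − 254) + 841·1.97·(20.9 − 16.5) + 91.9·0.897·(20.9 − 16.5) = 0
-11772 c = -7652.5
c = -7652.5/-11772 ≈ 0.6501 J/(g·°C)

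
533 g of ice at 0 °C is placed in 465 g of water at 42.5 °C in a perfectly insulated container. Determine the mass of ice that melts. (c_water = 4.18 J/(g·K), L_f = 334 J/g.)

Water can give up m c ΔT = 465×4.18×42.5 = 82607 J before reaching 0 °C.
Melting all 533 g of ice would need 533×334 = 178022 J.
82607 J < 178022 J, so only part of the ice melts and the system sits at 0 °C.
m_melted×334 = 82607  ⇒  m_melted ≈ 247.3 g.

m_melted ≈ 247 g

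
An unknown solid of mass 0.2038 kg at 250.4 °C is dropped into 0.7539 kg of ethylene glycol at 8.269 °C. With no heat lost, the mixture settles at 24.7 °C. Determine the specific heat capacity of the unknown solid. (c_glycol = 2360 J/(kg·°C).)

c ≈ 636 J/(kg·°C)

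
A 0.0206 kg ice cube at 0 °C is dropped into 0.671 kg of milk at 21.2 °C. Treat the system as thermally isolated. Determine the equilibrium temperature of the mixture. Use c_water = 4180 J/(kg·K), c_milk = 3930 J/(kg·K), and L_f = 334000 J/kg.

Energy conservation, ΣQ = 0:
latent heat to melt: 0.0206·334000 = 6880.4; warm the meltwater: 86.11 T; milk cools: 0.671·3930·(T − 21.2) = 2637(T − 21.2)
2723.1 T = 55905 − 6880.4 = 49025
T ≈ 18.00 °C — above 0 °C, consistent with complete melting.

T_f ≈ 18.0 °C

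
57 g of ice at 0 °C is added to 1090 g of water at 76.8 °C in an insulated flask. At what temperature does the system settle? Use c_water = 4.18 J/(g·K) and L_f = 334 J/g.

T_f ≈ 69.0 °C

Let T be the final temperature. ΣQ_i = 0:
fusion: m_ice L_f = 57·334 = 19038
  meltwater 0→T: 57·4.18·T = 238.26 T
  water: 4556.2(T − 76.8)
4794.5 T = 349916 − 19038 = 330878
T ≈ 69.01 °C. Since T > 0 °C, the all-ice-melts assumption holds.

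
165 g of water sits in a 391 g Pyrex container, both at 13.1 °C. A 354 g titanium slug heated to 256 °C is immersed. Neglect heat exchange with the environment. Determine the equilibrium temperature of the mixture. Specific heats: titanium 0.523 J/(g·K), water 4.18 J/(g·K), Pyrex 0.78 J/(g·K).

T_f ≈ 51.2 °C

Setting the total heat transfer to zero:
354×0.523×(T − 256) + 165×4.18×(T − 13.1) + 391×0.78×(T − 13.1) = 0
1179.8 T = 60427
T = 60427/1179.8 ≈ 51.22 °C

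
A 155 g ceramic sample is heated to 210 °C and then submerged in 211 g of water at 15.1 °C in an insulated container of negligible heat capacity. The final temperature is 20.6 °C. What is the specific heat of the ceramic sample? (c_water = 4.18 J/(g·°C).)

c ≈ 0.165 J/(g·°C)

m_s c (T_s − T_f) = m_water c_water (T_f − T_0):
155×c×(210 − 20.6) = 211×4.18×(20.6 − 15.1)
29357 c = 4850.9  ⇒  c ≈ 0.1652 J/(g·°C)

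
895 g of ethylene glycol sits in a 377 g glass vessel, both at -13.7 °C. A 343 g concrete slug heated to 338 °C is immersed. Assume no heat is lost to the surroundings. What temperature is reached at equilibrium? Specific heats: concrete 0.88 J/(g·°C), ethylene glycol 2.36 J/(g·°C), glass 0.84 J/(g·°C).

T_f = Σ m_i c_i T_i / Σ m_i c_i:
T_f = (301.84*338 + 2112.2*(-13.7) + 316.68*(-13.7)) / (301.84 + 2112.2 + 316.68)
    = 68746 / 2730.7 ≈ 25.18 °C

T_f ≈ 25.2 °C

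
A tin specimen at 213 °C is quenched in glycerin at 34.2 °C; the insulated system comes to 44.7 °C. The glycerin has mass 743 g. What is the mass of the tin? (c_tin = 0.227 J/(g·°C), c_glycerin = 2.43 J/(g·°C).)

Net heat exchanged in the isolated system is zero:
m·0.227·(44.7 − 213) + 743·2.43·(44.7 − 34.2) = 0
-38.2 m = -18958
m = -18958/-38.2 ≈ 496.2 g

m ≈ 496 g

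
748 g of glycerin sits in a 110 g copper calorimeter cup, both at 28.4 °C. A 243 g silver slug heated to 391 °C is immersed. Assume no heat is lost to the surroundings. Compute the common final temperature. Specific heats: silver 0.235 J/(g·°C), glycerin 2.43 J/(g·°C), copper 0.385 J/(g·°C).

Conservation of energy gives ΣQ = 0:
243*0.235*(T − 391) + 748*2.43*(T − 28.4) + 110*0.385*(T − 28.4) = 0
57.1(T − 391) + 1817.6(T − 28.4) + 42.35(T − 28.4) = 0
(57.1 + 1817.6 + 42.35) T = 57.1*391 + 1817.6*28.4 + 42.35*28.4
T = 75152 / 1917.1 = 39.2 °C

T_f ≈ 39.2 °C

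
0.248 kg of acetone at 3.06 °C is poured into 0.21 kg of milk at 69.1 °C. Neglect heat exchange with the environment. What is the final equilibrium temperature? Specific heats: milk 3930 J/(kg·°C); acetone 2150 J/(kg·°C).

T_f ≈ 43.2 °C

T_f = Σ m_i c_i T_i / Σ m_i c_i:
T_f = (825.3*69.1 + 533.2*3.06) / (825.3 + 533.2)
    = 58660 / 1358.5 ≈ 43.18 °C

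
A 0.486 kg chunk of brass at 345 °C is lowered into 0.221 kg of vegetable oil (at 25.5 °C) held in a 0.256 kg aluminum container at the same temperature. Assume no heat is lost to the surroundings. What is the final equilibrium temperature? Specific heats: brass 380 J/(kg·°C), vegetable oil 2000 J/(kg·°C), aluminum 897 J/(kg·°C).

T_f ≈ 94.4 °C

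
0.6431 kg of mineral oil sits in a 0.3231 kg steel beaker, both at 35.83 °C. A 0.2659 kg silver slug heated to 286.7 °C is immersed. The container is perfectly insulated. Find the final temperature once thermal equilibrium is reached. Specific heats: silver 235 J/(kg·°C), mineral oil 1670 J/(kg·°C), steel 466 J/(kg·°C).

Setting the total heat transfer to zero:
0.2659*235*(T − 286.7) + 0.6431*1670*(T − 35.83) + 0.3231*466*(T − 35.83) = 0
62.49(T − 286.7) + 1074(T − 35.83) + 150.56(T − 35.83) = 0
1287 T = 61790
T = 61790 / 1287 = 48 °C

T_f ≈ 48.0 °C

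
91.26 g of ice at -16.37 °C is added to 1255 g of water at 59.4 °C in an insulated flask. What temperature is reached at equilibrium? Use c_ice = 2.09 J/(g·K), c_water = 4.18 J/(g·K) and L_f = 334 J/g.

T_f ≈ 49.4 °C

Energy conservation, ΣQ = 0:
ice -16.37→0 °C: 91.26·2.09·16.37 = 3122.3
  melt ice: 91.26·334 = 30481
  meltwater 0→T: 91.26·4.18·T = 381.47 T
  water: 5245.9(T − 59.4)
5627.4 T = 311606 − 33603 = 278003
T ≈ 49.40 °C — above 0 °C, consistent with complete melting.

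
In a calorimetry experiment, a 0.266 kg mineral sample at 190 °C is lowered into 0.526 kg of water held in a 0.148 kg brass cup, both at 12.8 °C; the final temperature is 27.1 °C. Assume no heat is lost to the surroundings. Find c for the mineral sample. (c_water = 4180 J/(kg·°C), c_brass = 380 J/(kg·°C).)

c ≈ 744 J/(kg·°C)

Setting the total heat transfer to zero:
0.266×c×(27.1 − 190) + 0.526×4180×(27.1 − 12.8) + 0.148×380×(27.1 − 12.8) = 0
-43.33 c = -32245
c = -32245/-43.33 ≈ 744.2 J/(kg·°C)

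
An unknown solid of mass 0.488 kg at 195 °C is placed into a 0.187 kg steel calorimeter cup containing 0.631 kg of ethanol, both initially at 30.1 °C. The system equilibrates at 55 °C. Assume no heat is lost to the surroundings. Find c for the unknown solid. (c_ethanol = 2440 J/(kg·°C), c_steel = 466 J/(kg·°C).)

Conservation of energy gives ΣQ = 0:
0.488×c×(55 − 195) + 0.631×2440×(55 − 30.1) + 0.187×466×(55 − 30.1) = 0
-68.32 c = -40507
c = -40507/-68.32 ≈ 592.9 J/(kg·°C)

c ≈ 593 J/(kg·°C)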